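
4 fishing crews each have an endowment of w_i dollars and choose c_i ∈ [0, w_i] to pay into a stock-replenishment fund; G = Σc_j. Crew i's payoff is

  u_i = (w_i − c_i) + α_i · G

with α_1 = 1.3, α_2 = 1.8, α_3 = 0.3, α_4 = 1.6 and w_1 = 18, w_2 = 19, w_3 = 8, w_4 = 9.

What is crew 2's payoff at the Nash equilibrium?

82.8

∂u_i/∂c_i = α_i − 1, so crew i contributes w_i if α_i > 1, else 0.
α_i > 1 for i ∈ {1, 2, 4}; NE contributions (18, 19, 0, 9), G = 46.
u_2 = (19 − 19) + 1.8·46 = 82.8.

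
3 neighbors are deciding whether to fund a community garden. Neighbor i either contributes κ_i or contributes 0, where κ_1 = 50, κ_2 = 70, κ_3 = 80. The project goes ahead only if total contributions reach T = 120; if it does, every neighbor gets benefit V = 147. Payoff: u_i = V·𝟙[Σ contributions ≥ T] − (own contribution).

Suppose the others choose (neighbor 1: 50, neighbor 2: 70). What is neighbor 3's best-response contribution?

Others' total = 120 ≥ 120; contributing adds cost 80 for no extra benefit.
Best response: 0.

0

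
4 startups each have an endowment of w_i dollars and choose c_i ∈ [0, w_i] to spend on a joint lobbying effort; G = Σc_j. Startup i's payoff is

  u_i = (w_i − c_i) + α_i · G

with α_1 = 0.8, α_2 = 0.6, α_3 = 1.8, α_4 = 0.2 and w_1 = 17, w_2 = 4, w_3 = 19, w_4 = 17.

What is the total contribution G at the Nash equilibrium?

19

∂u_i/∂c_i = α_i − 1, so startup i contributes w_i if α_i > 1, else 0.
α_i > 1 for i ∈ {3}; NE contributions (0, 0, 19, 0), G = 19.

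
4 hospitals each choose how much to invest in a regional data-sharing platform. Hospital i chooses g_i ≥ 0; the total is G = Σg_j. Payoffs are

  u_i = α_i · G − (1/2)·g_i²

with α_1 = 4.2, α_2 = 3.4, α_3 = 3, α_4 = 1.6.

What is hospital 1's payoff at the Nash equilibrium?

42.42

Hospital i's FOC: ∂u_i/∂g_i = α_i − g_i = 0, so g_i* = α_i.
NE contributions = (4.2, 3.4, 3, 1.6); G = 12.2.
u_1 = α_1·G − ½·(g_1)² = 4.2·12.2 − ½·4.2² = 42.42.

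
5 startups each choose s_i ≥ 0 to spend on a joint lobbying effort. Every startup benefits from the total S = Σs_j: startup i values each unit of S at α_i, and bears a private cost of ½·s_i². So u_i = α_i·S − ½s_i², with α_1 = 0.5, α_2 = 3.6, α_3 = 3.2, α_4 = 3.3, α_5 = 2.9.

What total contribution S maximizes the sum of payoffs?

Planner FOC: ∂(Σu_j)/∂s_i = (Σα_j) − s_i = 0, so s_i^SO = Σα_j = 13.5 for every i; S^SO = 67.5.

67.5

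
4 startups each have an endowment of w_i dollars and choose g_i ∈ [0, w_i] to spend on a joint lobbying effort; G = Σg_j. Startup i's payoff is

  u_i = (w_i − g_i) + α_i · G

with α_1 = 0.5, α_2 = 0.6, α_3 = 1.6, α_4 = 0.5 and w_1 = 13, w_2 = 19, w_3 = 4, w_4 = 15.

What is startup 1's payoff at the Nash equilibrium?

∂u_i/∂g_i = α_i − 1, so startup i contributes w_i if α_i > 1, else 0.
α_i > 1 for i ∈ {3}; NE contributions (0, 0, 4, 0), G = 4.
u_1 = (13 − 0) + 0.5·4 = 15.

15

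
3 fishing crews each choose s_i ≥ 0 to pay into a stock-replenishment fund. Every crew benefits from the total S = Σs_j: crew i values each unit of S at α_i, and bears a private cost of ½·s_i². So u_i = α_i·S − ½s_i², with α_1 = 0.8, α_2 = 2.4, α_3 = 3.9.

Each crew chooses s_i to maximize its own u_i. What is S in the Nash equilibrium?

Crew i's FOC: ∂u_i/∂s_i = α_i − s_i = 0, so s_i* = α_i.
NE contributions = (0.8, 2.4, 3.9); S = 7.1.

7.1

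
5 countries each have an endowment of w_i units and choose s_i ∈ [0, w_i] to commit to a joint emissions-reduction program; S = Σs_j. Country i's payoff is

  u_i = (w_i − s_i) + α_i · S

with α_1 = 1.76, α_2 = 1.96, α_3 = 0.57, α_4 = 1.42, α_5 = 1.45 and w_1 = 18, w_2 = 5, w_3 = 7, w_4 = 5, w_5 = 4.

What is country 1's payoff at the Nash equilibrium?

56.32

∂u_i/∂s_i = α_i − 1, so country i contributes w_i if α_i > 1, else 0.
α_i > 1 for i ∈ {1, 2, 4, 5}; NE contributions (18, 5, 0, 5, 4), S = 32.
u_1 = (18 − 18) + 1.76·32 = 56.32.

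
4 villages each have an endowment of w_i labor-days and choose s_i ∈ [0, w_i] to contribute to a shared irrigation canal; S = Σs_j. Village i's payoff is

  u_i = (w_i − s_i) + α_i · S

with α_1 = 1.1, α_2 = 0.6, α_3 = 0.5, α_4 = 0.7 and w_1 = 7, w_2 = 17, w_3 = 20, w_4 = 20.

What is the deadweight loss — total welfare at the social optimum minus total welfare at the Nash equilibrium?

108.3

∂u_i/∂s_i = α_i − 1, so village i contributes w_i if α_i > 1, else 0.
α_i > 1 for i ∈ {1}; NE contributions (7, 0, 0, 0), S = 7.
W^NE = Σw_i − S^NE + (Σα_i)·S^NE = 64 + 1.9·7 = 77.3.
Planner: ∂(Σu_j)/∂s_i = Σα_j − 1 = 1.9 > 0, so everyone contributes w_i; S^SO = 64, W^SO = 64 + 1.9·64 = 185.6.
Deadweight loss = 108.3.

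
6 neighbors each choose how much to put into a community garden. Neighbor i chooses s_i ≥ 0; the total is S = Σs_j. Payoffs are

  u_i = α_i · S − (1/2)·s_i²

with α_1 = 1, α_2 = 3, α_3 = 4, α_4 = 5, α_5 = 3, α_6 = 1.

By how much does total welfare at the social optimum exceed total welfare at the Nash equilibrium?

Neighbor i's FOC: ∂u_i/∂s_i = α_i − s_i = 0, so s_i* = α_i.
NE contributions = (1, 3, 4, 5, 3, 1); S = 17.
W^NE = (Σα)·S − ½Σα_i² = 17² − ½·61 = 258.5.
Planner sets s_i = Σα_j = 17 for every i, so S^SO = 6·17 = 102.
W^SO = (Σα)·S^SO − ½·6·(Σα)² = (6/2)·17² = 867.
Deadweight loss = W^SO − W^NE = 608.5.

608.5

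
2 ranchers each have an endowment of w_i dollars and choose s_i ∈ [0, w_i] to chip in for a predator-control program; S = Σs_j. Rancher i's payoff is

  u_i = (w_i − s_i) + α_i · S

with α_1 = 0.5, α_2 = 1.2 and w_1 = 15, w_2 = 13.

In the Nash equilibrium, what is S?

∂u_i/∂s_i = α_i − 1, so rancher i contributes w_i if α_i > 1, else 0.
α_i > 1 for i ∈ {2}; NE contributions (0, 13), S = 13.

13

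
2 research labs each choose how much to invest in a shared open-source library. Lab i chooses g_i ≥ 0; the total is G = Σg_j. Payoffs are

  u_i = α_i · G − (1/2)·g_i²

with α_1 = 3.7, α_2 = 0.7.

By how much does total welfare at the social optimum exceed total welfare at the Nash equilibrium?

7.09

Lab i's FOC: ∂u_i/∂g_i = α_i − g_i = 0, so g_i* = α_i.
NE contributions = (3.7, 0.7); G = 4.4.
W^NE = (Σα)·G − ½Σα_i² = 4.4² − ½·14.18 = 12.27.
Planner sets g_i = Σα_j = 4.4 for every i, so G^SO = 2·4.4 = 8.8.
W^SO = (Σα)·G^SO − ½·2·(Σα)² = (2/2)·4.4² = 19.36.
Deadweight loss = W^SO − W^NE = 7.09.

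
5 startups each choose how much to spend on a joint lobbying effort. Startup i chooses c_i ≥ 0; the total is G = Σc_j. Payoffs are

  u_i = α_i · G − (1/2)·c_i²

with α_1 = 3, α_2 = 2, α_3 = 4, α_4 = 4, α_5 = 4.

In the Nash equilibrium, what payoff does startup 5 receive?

Startup i's FOC: ∂u_i/∂c_i = α_i − c_i = 0, so c_i* = α_i.
NE contributions = (3, 2, 4, 4, 4); G = 17.
u_5 = α_5·G − ½·(c_5)² = 4·17 − ½·4² = 60.

60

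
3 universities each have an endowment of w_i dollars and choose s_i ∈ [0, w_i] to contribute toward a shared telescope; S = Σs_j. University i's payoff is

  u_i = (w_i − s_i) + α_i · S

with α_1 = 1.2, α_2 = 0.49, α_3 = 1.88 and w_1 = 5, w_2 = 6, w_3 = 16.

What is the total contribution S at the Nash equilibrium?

∂u_i/∂s_i = α_i − 1, so university i contributes w_i if α_i > 1, else 0.
α_i > 1 for i ∈ {1, 3}; NE contributions (5, 0, 16), S = 21.

21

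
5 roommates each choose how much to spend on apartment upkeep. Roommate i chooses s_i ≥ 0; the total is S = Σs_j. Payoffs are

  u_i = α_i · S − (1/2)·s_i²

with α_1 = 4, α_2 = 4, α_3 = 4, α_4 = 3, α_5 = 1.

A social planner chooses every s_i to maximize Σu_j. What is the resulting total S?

80

Planner FOC: ∂(Σu_j)/∂s_i = (Σα_j) − s_i = 0, so s_i^SO = Σα_j = 16 for every i; S^SO = 80.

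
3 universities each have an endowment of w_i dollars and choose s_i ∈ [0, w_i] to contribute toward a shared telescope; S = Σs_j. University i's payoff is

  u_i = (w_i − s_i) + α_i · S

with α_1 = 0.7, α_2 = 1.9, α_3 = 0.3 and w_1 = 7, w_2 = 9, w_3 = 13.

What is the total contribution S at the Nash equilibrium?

9

∂u_i/∂s_i = α_i − 1, so university i contributes w_i if α_i > 1, else 0.
α_i > 1 for i ∈ {2}; NE contributions (0, 9, 0), S = 9.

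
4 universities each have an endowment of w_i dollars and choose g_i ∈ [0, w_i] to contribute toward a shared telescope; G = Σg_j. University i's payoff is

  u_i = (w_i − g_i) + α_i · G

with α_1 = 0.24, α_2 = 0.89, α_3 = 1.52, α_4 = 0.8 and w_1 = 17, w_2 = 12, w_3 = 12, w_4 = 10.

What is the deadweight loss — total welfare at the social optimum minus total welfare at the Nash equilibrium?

∂u_i/∂g_i = α_i − 1, so university i contributes w_i if α_i > 1, else 0.
α_i > 1 for i ∈ {3}; NE contributions (0, 0, 12, 0), G = 12.
W^NE = Σw_i − G^NE + (Σα_i)·G^NE = 51 + 2.45·12 = 80.4.
Planner: ∂(Σu_j)/∂g_i = Σα_j − 1 = 2.45 > 0, so everyone contributes w_i; G^SO = 51, W^SO = 51 + 2.45·51 = 175.95.
Deadweight loss = 95.55.

95.55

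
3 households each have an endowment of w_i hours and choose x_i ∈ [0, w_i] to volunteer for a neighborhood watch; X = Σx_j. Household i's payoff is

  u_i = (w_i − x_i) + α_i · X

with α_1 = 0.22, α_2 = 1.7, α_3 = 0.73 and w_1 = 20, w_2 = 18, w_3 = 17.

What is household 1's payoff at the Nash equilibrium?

∂u_i/∂x_i = α_i − 1, so household i contributes w_i if α_i > 1, else 0.
α_i > 1 for i ∈ {2}; NE contributions (0, 18, 0), X = 18.
u_1 = (20 − 0) + 0.22·18 = 23.96.

23.96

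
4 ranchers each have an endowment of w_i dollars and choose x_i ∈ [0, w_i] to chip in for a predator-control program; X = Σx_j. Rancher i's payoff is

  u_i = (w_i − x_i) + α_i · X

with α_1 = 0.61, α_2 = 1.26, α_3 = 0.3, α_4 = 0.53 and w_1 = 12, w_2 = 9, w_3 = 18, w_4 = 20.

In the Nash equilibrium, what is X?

∂u_i/∂x_i = α_i − 1, so rancher i contributes w_i if α_i > 1, else 0.
α_i > 1 for i ∈ {2}; NE contributions (0, 9, 0, 0), X = 9.

9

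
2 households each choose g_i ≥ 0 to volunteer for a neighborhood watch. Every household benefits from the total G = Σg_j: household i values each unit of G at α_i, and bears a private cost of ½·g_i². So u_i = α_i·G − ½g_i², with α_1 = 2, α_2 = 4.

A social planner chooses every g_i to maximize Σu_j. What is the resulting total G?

Planner FOC: ∂(Σu_j)/∂g_i = (Σα_j) − g_i = 0, so g_i^SO = Σα_j = 6 for every i; G^SO = 12.

12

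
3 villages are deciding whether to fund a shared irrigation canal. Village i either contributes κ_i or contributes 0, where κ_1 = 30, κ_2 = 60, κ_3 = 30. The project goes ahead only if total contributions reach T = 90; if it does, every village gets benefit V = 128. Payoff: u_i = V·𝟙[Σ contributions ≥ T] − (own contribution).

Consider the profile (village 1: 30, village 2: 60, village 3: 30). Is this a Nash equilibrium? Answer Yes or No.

Total = 120 ≥ 90: provided.
Village 1 (pledges 30, payoff 98): dropping to 0 → total 90, payoff 128. Profitable deviation.

No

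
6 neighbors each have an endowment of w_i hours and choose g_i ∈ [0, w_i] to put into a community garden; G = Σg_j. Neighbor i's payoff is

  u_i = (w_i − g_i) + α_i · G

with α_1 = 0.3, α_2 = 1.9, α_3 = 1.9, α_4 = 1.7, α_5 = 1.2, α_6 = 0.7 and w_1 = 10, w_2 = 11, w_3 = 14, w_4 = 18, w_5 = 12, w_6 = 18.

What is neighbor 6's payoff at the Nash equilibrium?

∂u_i/∂g_i = α_i − 1, so neighbor i contributes w_i if α_i > 1, else 0.
α_i > 1 for i ∈ {2, 3, 4, 5}; NE contributions (0, 11, 14, 18, 12, 0), G = 55.
u_6 = (18 − 0) + 0.7·55 = 56.5.

56.5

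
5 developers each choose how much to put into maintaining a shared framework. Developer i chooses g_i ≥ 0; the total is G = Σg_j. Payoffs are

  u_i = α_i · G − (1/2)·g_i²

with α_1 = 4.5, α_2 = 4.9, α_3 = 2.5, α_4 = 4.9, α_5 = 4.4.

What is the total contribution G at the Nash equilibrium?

21.2

Developer i's FOC: ∂u_i/∂g_i = α_i − g_i = 0, so g_i* = α_i.
NE contributions = (4.5, 4.9, 2.5, 4.9, 4.4); G = 21.2.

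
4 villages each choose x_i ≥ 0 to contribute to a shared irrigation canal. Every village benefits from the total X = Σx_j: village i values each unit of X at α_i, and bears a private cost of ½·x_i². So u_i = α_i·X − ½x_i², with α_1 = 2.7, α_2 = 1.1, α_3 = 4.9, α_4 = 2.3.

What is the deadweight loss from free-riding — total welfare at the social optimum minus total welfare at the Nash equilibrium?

Village i's FOC: ∂u_i/∂x_i = α_i − x_i = 0, so x_i* = α_i.
NE contributions = (2.7, 1.1, 4.9, 2.3); X = 11.
W^NE = (Σα)·X − ½Σα_i² = 11² − ½·37.8 = 102.1.
Planner sets x_i = Σα_j = 11 for every i, so X^SO = 4·11 = 44.
W^SO = (Σα)·X^SO − ½·4·(Σα)² = (4/2)·11² = 242.
Deadweight loss = W^SO − W^NE = 139.9.

139.9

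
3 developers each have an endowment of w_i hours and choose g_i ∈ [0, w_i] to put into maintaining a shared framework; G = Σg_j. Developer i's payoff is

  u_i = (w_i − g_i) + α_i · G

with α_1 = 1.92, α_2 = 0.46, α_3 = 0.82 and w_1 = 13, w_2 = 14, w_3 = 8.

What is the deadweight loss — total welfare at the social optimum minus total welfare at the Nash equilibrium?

48.4

∂u_i/∂g_i = α_i − 1, so developer i contributes w_i if α_i > 1, else 0.
α_i > 1 for i ∈ {1}; NE contributions (13, 0, 0), G = 13.
W^NE = Σw_i − G^NE + (Σα_i)·G^NE = 35 + 2.2·13 = 63.6.
Planner: ∂(Σu_j)/∂g_i = Σα_j − 1 = 2.2 > 0, so everyone contributes w_i; G^SO = 35, W^SO = 35 + 2.2·35 = 112.
Deadweight loss = 48.4.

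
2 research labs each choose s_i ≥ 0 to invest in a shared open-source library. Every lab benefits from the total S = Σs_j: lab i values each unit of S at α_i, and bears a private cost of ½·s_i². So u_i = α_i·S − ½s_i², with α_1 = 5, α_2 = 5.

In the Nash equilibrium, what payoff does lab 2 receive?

37.5

Lab i's FOC: ∂u_i/∂s_i = α_i − s_i = 0, so s_i* = α_i.
NE contributions = (5, 5); S = 10.
u_2 = α_2·S − ½·(s_2)² = 5·10 − ½·5² = 37.5.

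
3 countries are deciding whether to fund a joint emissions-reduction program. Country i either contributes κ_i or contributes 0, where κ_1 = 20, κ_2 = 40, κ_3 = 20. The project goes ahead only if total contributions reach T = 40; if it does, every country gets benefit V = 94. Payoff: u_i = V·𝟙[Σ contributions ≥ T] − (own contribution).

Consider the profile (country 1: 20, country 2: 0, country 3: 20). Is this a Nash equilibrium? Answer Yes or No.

Total = 40 ≥ 40: provided.
Country 1 (pledges 20, payoff 74): dropping to 0 → total 20, payoff 0. No gain.
Country 2 (pledges 0, payoff 94): pledging 40 → total 80, payoff 54. No gain.
Country 3 (pledges 20, payoff 74): dropping to 0 → total 20, payoff 0. No gain.

Yes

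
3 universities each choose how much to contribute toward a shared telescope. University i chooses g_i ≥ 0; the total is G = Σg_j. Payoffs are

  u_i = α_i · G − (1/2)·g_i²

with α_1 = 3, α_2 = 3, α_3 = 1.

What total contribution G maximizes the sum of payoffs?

Planner FOC: ∂(Σu_j)/∂g_i = (Σα_j) − g_i = 0, so g_i^SO = Σα_j = 7 for every i; G^SO = 21.

21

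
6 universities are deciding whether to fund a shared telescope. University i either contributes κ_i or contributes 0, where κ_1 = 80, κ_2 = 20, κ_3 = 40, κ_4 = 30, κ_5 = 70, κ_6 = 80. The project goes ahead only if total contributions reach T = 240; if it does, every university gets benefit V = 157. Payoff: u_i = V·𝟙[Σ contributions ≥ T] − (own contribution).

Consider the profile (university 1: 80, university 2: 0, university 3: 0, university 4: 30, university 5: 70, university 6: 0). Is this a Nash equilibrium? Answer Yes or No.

Total = 180 < 240: not provided.
University 1 (pledges 80, payoff -80): dropping to 0 → total 100, payoff 0. Profitable deviation.

No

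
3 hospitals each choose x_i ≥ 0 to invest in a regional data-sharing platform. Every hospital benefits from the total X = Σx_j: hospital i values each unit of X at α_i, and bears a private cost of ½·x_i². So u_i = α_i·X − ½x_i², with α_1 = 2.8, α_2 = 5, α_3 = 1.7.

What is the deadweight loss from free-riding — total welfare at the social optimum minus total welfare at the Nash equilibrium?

62.99

Hospital i's FOC: ∂u_i/∂x_i = α_i − x_i = 0, so x_i* = α_i.
NE contributions = (2.8, 5, 1.7); X = 9.5.
W^NE = (Σα)·X − ½Σα_i² = 9.5² − ½·35.73 = 72.385.
Planner sets x_i = Σα_j = 9.5 for every i, so X^SO = 3·9.5 = 28.5.
W^SO = (Σα)·X^SO − ½·3·(Σα)² = (3/2)·9.5² = 135.375.
Deadweight loss = W^SO − W^NE = 62.99.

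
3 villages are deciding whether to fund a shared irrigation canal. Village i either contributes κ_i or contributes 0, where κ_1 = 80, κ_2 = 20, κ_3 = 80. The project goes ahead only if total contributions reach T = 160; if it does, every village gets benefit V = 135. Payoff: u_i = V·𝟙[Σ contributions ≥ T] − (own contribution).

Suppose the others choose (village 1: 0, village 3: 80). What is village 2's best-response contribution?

Others' total = 80. Even contributing 20 gives 100 < 160: no benefit either way.
Best response: 0.

0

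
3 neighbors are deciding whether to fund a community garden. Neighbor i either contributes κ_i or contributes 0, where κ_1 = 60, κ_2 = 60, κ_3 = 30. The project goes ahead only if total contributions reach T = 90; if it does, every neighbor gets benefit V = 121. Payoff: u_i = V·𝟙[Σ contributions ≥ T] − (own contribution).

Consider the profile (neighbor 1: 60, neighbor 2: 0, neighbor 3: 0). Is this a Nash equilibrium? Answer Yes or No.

No

Total = 60 < 90: not provided.
Neighbor 1 (pledges 60, payoff -60): dropping to 0 → total 0, payoff 0. Profitable deviation.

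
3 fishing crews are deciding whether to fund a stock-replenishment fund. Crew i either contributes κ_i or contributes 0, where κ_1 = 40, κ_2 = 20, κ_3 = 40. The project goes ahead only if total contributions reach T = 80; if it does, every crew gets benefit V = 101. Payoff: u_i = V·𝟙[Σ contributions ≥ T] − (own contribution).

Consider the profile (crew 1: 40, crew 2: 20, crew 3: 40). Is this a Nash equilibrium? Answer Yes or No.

No

Total = 100 ≥ 80: provided.
Crew 1 (pledges 40, payoff 61): dropping to 0 → total 60, payoff 0. No gain.
Crew 2 (pledges 20, payoff 81): dropping to 0 → total 80, payoff 101. Profitable deviation.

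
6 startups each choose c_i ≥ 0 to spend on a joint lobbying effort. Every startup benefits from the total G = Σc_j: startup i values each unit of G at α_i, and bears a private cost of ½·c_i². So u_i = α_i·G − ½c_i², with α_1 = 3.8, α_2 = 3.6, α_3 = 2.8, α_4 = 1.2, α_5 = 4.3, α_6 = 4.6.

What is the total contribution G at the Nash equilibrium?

Startup i's FOC: ∂u_i/∂c_i = α_i − c_i = 0, so c_i* = α_i.
NE contributions = (3.8, 3.6, 2.8, 1.2, 4.3, 4.6); G = 20.3.

20.3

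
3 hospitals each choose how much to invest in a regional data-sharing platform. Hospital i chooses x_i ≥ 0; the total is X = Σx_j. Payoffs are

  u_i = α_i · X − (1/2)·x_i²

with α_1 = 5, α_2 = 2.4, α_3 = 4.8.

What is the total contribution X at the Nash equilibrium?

12.2

Hospital i's FOC: ∂u_i/∂x_i = α_i − x_i = 0, so x_i* = α_i.
NE contributions = (5, 2.4, 4.8); X = 12.2.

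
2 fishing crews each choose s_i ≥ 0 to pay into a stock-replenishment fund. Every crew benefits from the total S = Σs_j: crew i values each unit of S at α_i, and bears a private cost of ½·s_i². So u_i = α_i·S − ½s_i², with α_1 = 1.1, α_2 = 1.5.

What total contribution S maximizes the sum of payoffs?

5.2

Planner FOC: ∂(Σu_j)/∂s_i = (Σα_j) − s_i = 0, so s_i^SO = Σα_j = 2.6 for every i; S^SO = 5.2.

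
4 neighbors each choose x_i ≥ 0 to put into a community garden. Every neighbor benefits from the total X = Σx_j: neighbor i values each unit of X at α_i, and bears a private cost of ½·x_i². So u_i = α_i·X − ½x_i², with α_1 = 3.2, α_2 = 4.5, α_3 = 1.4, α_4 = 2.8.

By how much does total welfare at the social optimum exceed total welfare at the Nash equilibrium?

161.755

Neighbor i's FOC: ∂u_i/∂x_i = α_i − x_i = 0, so x_i* = α_i.
NE contributions = (3.2, 4.5, 1.4, 2.8); X = 11.9.
W^NE = (Σα)·X − ½Σα_i² = 11.9² − ½·40.29 = 121.465.
Planner sets x_i = Σα_j = 11.9 for every i, so X^SO = 4·11.9 = 47.6.
W^SO = (Σα)·X^SO − ½·4·(Σα)² = (4/2)·11.9² = 283.22.
Deadweight loss = W^SO − W^NE = 161.755.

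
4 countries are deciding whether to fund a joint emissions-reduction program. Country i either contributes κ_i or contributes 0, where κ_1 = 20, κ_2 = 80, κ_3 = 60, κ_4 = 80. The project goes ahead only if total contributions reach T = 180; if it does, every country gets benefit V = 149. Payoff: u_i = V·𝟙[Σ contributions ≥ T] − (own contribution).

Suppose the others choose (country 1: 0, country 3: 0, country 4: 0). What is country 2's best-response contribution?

0

Others' total = 0. Even contributing 80 gives 80 < 180: no benefit either way.
Best response: 0.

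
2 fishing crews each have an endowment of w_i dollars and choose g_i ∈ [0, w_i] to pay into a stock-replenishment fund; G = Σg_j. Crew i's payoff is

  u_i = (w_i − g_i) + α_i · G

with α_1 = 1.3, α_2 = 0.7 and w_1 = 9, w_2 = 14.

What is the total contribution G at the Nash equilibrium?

9

∂u_i/∂g_i = α_i − 1, so crew i contributes w_i if α_i > 1, else 0.
α_i > 1 for i ∈ {1}; NE contributions (9, 0), G = 9.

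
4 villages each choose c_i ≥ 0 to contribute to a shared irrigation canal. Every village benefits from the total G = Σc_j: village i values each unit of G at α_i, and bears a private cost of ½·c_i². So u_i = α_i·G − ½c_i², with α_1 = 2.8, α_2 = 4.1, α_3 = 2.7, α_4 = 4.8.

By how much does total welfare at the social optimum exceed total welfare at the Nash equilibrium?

234.85

Village i's FOC: ∂u_i/∂c_i = α_i − c_i = 0, so c_i* = α_i.
NE contributions = (2.8, 4.1, 2.7, 4.8); G = 14.4.
W^NE = (Σα)·G − ½Σα_i² = 14.4² − ½·54.98 = 179.87.
Planner sets c_i = Σα_j = 14.4 for every i, so G^SO = 4·14.4 = 57.6.
W^SO = (Σα)·G^SO − ½·4·(Σα)² = (4/2)·14.4² = 414.72.
Deadweight loss = W^SO − W^NE = 234.85.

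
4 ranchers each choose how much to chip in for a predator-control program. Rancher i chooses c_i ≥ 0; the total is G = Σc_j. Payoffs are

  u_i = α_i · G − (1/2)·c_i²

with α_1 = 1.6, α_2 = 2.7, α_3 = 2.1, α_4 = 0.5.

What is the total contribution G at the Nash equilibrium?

Rancher i's FOC: ∂u_i/∂c_i = α_i − c_i = 0, so c_i* = α_i.
NE contributions = (1.6, 2.7, 2.1, 0.5); G = 6.9.

6.9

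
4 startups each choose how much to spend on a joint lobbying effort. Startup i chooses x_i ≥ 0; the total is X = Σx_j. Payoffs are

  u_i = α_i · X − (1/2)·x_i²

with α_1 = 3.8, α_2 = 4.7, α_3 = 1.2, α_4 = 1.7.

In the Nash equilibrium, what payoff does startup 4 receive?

17.935

Startup i's FOC: ∂u_i/∂x_i = α_i − x_i = 0, so x_i* = α_i.
NE contributions = (3.8, 4.7, 1.2, 1.7); X = 11.4.
u_4 = α_4·X − ½·(x_4)² = 1.7·11.4 − ½·1.7² = 17.935.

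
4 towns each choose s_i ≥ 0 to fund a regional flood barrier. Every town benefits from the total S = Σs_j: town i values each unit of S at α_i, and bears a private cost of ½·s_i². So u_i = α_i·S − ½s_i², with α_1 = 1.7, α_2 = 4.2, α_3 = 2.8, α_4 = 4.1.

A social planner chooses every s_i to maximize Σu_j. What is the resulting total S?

51.2

Planner FOC: ∂(Σu_j)/∂s_i = (Σα_j) − s_i = 0, so s_i^SO = Σα_j = 12.8 for every i; S^SO = 51.2.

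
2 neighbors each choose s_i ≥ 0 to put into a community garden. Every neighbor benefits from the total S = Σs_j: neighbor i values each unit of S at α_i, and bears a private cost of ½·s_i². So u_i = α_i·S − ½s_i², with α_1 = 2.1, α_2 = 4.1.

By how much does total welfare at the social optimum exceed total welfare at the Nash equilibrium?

Neighbor i's FOC: ∂u_i/∂s_i = α_i − s_i = 0, so s_i* = α_i.
NE contributions = (2.1, 4.1); S = 6.2.
W^NE = (Σα)·S − ½Σα_i² = 6.2² − ½·21.22 = 27.83.
Planner sets s_i = Σα_j = 6.2 for every i, so S^SO = 2·6.2 = 12.4.
W^SO = (Σα)·S^SO − ½·2·(Σα)² = (2/2)·6.2² = 38.44.
Deadweight loss = W^SO − W^NE = 10.61.

10.61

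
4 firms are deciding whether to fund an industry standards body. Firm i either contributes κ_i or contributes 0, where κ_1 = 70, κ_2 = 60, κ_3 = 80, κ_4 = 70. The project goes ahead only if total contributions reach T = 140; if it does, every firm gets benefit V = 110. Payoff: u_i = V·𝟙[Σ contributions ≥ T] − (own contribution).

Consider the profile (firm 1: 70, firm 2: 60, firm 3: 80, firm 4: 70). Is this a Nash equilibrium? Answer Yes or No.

No

Total = 280 ≥ 140: provided.
Firm 1 (pledges 70, payoff 40): dropping to 0 → total 210, payoff 110. Profitable deviation.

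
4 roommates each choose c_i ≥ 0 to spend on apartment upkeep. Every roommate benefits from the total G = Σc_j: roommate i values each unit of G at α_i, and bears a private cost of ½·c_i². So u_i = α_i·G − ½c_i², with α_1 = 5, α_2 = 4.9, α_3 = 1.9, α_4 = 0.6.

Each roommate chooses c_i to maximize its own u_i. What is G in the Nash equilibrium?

12.4

Roommate i's FOC: ∂u_i/∂c_i = α_i − c_i = 0, so c_i* = α_i.
NE contributions = (5, 4.9, 1.9, 0.6); G = 12.4.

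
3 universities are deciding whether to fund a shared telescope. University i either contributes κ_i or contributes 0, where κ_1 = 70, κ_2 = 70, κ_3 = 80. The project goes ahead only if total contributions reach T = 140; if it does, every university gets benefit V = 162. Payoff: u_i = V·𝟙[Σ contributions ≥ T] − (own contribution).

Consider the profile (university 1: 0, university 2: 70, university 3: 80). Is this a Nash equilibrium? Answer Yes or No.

Yes

Total = 150 ≥ 140: provided.
University 1 (pledges 0, payoff 162): pledging 70 → total 220, payoff 92. No gain.
University 2 (pledges 70, payoff 92): dropping to 0 → total 80, payoff 0. No gain.
University 3 (pledges 80, payoff 82): dropping to 0 → total 70, payoff 0. No gain.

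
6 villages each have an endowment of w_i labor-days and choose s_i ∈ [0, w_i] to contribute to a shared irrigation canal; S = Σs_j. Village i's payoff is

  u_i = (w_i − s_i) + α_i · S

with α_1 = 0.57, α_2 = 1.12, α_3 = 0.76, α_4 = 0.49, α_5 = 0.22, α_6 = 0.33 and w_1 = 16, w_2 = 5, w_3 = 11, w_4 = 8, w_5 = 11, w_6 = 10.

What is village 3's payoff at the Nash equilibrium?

∂u_i/∂s_i = α_i − 1, so village i contributes w_i if α_i > 1, else 0.
α_i > 1 for i ∈ {2}; NE contributions (0, 5, 0, 0, 0, 0), S = 5.
u_3 = (11 − 0) + 0.76·5 = 14.8.

14.8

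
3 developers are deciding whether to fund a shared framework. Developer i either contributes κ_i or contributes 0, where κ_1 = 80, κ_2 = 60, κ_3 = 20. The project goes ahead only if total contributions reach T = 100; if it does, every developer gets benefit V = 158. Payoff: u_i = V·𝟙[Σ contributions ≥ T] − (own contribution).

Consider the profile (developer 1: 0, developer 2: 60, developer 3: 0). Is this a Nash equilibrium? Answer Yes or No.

No

Total = 60 < 100: not provided.
Developer 1 (pledges 0, payoff 0): pledging 80 → total 140, payoff 78. Profitable deviation.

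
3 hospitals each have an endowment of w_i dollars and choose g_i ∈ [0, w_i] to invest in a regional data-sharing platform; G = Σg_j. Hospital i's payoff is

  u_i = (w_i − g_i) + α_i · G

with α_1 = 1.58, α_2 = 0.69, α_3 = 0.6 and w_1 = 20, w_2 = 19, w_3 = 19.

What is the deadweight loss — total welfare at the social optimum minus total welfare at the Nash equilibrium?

71.06

∂u_i/∂g_i = α_i − 1, so hospital i contributes w_i if α_i > 1, else 0.
α_i > 1 for i ∈ {1}; NE contributions (20, 0, 0), G = 20.
W^NE = Σw_i − G^NE + (Σα_i)·G^NE = 58 + 1.87·20 = 95.4.
Planner: ∂(Σu_j)/∂g_i = Σα_j − 1 = 1.87 > 0, so everyone contributes w_i; G^SO = 58, W^SO = 58 + 1.87·58 = 166.46.
Deadweight loss = 71.06.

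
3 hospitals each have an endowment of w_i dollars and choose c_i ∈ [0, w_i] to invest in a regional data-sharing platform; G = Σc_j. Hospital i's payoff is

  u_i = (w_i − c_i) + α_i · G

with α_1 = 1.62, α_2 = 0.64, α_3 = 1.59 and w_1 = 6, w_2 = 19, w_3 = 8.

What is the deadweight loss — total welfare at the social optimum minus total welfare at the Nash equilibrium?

∂u_i/∂c_i = α_i − 1, so hospital i contributes w_i if α_i > 1, else 0.
α_i > 1 for i ∈ {1, 3}; NE contributions (6, 0, 8), G = 14.
W^NE = Σw_i − G^NE + (Σα_i)·G^NE = 33 + 2.85·14 = 72.9.
Planner: ∂(Σu_j)/∂c_i = Σα_j − 1 = 2.85 > 0, so everyone contributes w_i; G^SO = 33, W^SO = 33 + 2.85·33 = 127.05.
Deadweight loss = 54.15.

54.15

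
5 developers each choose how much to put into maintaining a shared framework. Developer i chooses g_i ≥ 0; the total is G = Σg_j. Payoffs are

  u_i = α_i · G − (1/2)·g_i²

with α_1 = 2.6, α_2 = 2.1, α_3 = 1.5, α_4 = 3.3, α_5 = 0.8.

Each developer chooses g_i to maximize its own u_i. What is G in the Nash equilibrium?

10.3

Developer i's FOC: ∂u_i/∂g_i = α_i − g_i = 0, so g_i* = α_i.
NE contributions = (2.6, 2.1, 1.5, 3.3, 0.8); G = 10.3.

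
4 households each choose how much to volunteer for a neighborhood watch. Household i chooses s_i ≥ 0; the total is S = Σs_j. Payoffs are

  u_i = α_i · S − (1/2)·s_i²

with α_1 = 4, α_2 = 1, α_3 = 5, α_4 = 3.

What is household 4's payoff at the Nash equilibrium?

34.5

Household i's FOC: ∂u_i/∂s_i = α_i − s_i = 0, so s_i* = α_i.
NE contributions = (4, 1, 5, 3); S = 13.
u_4 = α_4·S − ½·(s_4)² = 3·13 − ½·3² = 34.5.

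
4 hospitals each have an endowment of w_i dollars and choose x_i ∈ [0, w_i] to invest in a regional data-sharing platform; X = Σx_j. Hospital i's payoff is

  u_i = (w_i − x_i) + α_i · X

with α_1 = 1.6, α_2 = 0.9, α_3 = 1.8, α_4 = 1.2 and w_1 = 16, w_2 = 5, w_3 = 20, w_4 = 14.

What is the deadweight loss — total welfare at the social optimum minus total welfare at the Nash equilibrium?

∂u_i/∂x_i = α_i − 1, so hospital i contributes w_i if α_i > 1, else 0.
α_i > 1 for i ∈ {1, 3, 4}; NE contributions (16, 0, 20, 14), X = 50.
W^NE = Σw_i − X^NE + (Σα_i)·X^NE = 55 + 4.5·50 = 280.
Planner: ∂(Σu_j)/∂x_i = Σα_j − 1 = 4.5 > 0, so everyone contributes w_i; X^SO = 55, W^SO = 55 + 4.5·55 = 302.5.
Deadweight loss = 22.5.

22.5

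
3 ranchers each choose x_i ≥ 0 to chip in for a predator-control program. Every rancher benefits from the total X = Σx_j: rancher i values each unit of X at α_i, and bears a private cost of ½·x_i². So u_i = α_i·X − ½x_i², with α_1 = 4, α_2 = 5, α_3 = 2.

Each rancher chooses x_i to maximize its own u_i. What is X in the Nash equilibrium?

Rancher i's FOC: ∂u_i/∂x_i = α_i − x_i = 0, so x_i* = α_i.
NE contributions = (4, 5, 2); X = 11.

11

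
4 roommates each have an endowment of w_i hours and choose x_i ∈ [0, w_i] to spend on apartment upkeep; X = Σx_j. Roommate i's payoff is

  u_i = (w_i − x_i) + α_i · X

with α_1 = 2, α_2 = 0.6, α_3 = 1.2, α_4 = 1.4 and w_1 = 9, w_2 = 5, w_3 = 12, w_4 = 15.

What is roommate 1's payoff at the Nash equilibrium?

72

∂u_i/∂x_i = α_i − 1, so roommate i contributes w_i if α_i > 1, else 0.
α_i > 1 for i ∈ {1, 3, 4}; NE contributions (9, 0, 12, 15), X = 36.
u_1 = (9 − 9) + 2·36 = 72.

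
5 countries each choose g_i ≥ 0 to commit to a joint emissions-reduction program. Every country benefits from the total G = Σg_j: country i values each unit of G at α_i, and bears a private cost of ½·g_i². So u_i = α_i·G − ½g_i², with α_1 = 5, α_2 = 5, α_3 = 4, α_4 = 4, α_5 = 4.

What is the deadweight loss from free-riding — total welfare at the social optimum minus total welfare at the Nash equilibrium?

Country i's FOC: ∂u_i/∂g_i = α_i − g_i = 0, so g_i* = α_i.
NE contributions = (5, 5, 4, 4, 4); G = 22.
W^NE = (Σα)·G − ½Σα_i² = 22² − ½·98 = 435.
Planner sets g_i = Σα_j = 22 for every i, so G^SO = 5·22 = 110.
W^SO = (Σα)·G^SO − ½·5·(Σα)² = (5/2)·22² = 1210.
Deadweight loss = W^SO − W^NE = 775.

775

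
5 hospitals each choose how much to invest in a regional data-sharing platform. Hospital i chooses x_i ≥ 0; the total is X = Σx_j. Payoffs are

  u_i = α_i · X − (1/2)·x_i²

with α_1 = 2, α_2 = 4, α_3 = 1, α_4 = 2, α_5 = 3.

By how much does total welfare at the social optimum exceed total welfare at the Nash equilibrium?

Hospital i's FOC: ∂u_i/∂x_i = α_i − x_i = 0, so x_i* = α_i.
NE contributions = (2, 4, 1, 2, 3); X = 12.
W^NE = (Σα)·X − ½Σα_i² = 12² − ½·34 = 127.
Planner sets x_i = Σα_j = 12 for every i, so X^SO = 5·12 = 60.
W^SO = (Σα)·X^SO − ½·5·(Σα)² = (5/2)·12² = 360.
Deadweight loss = W^SO − W^NE = 233.

233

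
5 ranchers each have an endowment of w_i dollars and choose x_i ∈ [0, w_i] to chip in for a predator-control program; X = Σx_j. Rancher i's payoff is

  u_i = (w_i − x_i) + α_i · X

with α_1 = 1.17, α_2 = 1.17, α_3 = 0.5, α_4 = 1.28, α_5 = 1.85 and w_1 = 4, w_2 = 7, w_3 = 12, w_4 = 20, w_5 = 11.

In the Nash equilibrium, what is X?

42

∂u_i/∂x_i = α_i − 1, so rancher i contributes w_i if α_i > 1, else 0.
α_i > 1 for i ∈ {1, 2, 4, 5}; NE contributions (4, 7, 0, 20, 11), X = 42.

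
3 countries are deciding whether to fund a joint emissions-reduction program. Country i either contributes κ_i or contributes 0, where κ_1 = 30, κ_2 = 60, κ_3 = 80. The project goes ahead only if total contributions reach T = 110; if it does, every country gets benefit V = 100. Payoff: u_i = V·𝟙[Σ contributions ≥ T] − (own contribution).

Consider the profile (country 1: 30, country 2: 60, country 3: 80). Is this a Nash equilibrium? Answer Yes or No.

No

Total = 170 ≥ 110: provided.
Country 1 (pledges 30, payoff 70): dropping to 0 → total 140, payoff 100. Profitable deviation.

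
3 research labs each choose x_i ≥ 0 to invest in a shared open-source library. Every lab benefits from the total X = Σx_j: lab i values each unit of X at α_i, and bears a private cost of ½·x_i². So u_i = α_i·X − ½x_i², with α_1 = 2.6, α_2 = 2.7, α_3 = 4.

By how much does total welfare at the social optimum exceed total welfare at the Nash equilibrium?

Lab i's FOC: ∂u_i/∂x_i = α_i − x_i = 0, so x_i* = α_i.
NE contributions = (2.6, 2.7, 4); X = 9.3.
W^NE = (Σα)·X − ½Σα_i² = 9.3² − ½·30.05 = 71.465.
Planner sets x_i = Σα_j = 9.3 for every i, so X^SO = 3·9.3 = 27.9.
W^SO = (Σα)·X^SO − ½·3·(Σα)² = (3/2)·9.3² = 129.735.
Deadweight loss = W^SO − W^NE = 58.27.

58.27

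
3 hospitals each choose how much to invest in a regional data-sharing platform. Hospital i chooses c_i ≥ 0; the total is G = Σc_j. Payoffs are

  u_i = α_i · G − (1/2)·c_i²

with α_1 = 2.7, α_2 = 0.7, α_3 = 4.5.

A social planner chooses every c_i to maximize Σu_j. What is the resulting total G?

23.7

Planner FOC: ∂(Σu_j)/∂c_i = (Σα_j) − c_i = 0, so c_i^SO = Σα_j = 7.9 for every i; G^SO = 23.7.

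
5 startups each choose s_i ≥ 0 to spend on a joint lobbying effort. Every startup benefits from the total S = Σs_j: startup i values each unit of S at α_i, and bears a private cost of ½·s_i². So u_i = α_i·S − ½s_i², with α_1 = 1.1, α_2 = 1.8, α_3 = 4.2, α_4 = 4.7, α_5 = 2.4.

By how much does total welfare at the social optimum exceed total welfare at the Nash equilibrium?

327.43

Startup i's FOC: ∂u_i/∂s_i = α_i − s_i = 0, so s_i* = α_i.
NE contributions = (1.1, 1.8, 4.2, 4.7, 2.4); S = 14.2.
W^NE = (Σα)·S − ½Σα_i² = 14.2² − ½·49.94 = 176.67.
Planner sets s_i = Σα_j = 14.2 for every i, so S^SO = 5·14.2 = 71.
W^SO = (Σα)·S^SO − ½·5·(Σα)² = (5/2)·14.2² = 504.1.
Deadweight loss = W^SO − W^NE = 327.43.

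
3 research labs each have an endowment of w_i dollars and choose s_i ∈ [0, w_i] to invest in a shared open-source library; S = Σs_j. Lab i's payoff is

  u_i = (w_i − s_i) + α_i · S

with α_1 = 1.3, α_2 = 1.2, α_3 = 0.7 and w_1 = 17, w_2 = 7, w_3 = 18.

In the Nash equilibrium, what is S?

∂u_i/∂s_i = α_i − 1, so lab i contributes w_i if α_i > 1, else 0.
α_i > 1 for i ∈ {1, 2}; NE contributions (17, 7, 0), S = 24.

24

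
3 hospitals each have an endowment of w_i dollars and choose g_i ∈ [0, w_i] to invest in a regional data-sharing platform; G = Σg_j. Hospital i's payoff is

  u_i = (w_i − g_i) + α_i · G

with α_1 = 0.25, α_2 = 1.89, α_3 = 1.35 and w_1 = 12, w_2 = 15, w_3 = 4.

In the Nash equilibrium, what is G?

19

∂u_i/∂g_i = α_i − 1, so hospital i contributes w_i if α_i > 1, else 0.
α_i > 1 for i ∈ {2, 3}; NE contributions (0, 15, 4), G = 19.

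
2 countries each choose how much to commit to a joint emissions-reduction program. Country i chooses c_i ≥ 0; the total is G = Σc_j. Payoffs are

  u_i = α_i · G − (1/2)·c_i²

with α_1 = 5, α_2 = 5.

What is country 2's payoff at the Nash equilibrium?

37.5

Country i's FOC: ∂u_i/∂c_i = α_i − c_i = 0, so c_i* = α_i.
NE contributions = (5, 5); G = 10.
u_2 = α_2·G − ½·(c_2)² = 5·10 − ½·5² = 37.5.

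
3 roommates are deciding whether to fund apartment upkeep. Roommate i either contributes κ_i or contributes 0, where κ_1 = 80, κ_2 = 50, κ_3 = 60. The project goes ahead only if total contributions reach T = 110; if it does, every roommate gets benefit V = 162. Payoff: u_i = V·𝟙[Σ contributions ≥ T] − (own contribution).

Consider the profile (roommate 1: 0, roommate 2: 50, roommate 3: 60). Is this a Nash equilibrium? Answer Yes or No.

Yes

Total = 110 ≥ 110: provided.
Roommate 1 (pledges 0, payoff 162): pledging 80 → total 190, payoff 82. No gain.
Roommate 2 (pledges 50, payoff 112): dropping to 0 → total 60, payoff 0. No gain.
Roommate 3 (pledges 60, payoff 102): dropping to 0 → total 50, payoff 0. No gain.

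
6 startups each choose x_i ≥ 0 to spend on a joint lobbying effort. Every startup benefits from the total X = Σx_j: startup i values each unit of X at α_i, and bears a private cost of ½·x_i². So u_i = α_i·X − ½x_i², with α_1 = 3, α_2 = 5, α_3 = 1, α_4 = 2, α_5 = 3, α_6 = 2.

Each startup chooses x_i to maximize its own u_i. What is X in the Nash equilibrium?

Startup i's FOC: ∂u_i/∂x_i = α_i − x_i = 0, so x_i* = α_i.
NE contributions = (3, 5, 1, 2, 3, 2); X = 16.

16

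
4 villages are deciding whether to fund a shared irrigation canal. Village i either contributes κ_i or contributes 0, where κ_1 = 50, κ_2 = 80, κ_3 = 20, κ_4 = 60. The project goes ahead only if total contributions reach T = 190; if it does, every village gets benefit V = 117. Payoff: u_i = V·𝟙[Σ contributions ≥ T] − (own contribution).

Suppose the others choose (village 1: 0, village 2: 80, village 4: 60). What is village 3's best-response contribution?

Others' total = 140. Even contributing 20 gives 160 < 190: no benefit either way.
Best response: 0.

0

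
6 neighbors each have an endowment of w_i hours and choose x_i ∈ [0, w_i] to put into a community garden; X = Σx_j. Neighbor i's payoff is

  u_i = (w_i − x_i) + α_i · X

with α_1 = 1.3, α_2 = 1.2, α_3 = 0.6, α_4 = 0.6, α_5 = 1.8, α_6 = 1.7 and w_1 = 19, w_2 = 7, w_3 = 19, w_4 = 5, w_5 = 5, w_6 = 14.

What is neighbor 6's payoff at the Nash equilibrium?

∂u_i/∂x_i = α_i − 1, so neighbor i contributes w_i if α_i > 1, else 0.
α_i > 1 for i ∈ {1, 2, 5, 6}; NE contributions (19, 7, 0, 0, 5, 14), X = 45.
u_6 = (14 − 14) + 1.7·45 = 76.5.

76.5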